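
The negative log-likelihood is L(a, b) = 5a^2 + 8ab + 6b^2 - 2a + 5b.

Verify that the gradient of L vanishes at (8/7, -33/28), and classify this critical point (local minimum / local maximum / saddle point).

∇L = (10a + 8b - 2, 8a + 12b + 5); substituting (8/7, -33/28) gives ∇L = (0, 0), so (8/7, -33/28) is indeed a critical point.
The Hessian of L is constant: H = [[10, 8], [8, 12]].
det(H) = 10·12 − 8² = 56.
det(H) > 0 and tr(H) = 22 > 0, so H is positive definite and the point is a local minimum.

local minimum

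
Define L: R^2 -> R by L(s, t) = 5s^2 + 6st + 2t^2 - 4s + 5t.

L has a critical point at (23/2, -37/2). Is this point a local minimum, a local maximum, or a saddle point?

local minimum

The Hessian of L is constant: H = [[10, 6], [6, 4]].
det(H) = 10·4 − 6² = 4.
det(H) > 0 and tr(H) = 14 > 0, so H is positive definite and the point is a local minimum.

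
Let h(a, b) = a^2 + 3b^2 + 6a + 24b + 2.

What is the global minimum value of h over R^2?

h(a,b) separates as P(a) + Q(b) + 2, so its minimum is min P + min Q + 2.
P'(a) = 2a + 6 vanishes at a ∈ {-3}; Q'(b) = 6b + 24 vanishes at b ∈ {-4}.
Local minima of P (where P''>0): P(-3)=-9. Local minima of Q: Q(-4)=-48.
So the global minimum of h is P(-3) + Q(-4) + 2 = -9 − 48 + 2 = -55, attained at (-3, -4).

-55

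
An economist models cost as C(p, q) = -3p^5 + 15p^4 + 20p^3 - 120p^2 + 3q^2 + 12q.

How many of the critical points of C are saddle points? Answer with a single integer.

C separates as a function of p plus a function of q, so ∇C=0 decouples.
∂C/∂p = -15p(p - 4)(p - 2)(p + 2) = 0 at p ∈ {-2, 0, 2, 4}; ∂C/∂q = 6(q + 2) = 0 at q ∈ {-2}.
The Hessian is diagonal: diag(C_pp, C_qq). Second derivatives: C_pp(-2)=720, C_pp(0)=-240, C_pp(2)=240, C_pp(4)=-720; C_qq(-2)=6.
Saddle points occur where the two diagonal entries have opposite signs: (0, -2), (4, -2). Count: 2.

2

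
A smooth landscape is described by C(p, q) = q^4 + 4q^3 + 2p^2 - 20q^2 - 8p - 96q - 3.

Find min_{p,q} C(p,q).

C(p,q) separates as A(p) + B(q) − 3, so its minimum is min A + min B − 3.
A'(p) = 4p - 8 vanishes at p ∈ {2}; B'(q) = 4(q - 3)(q + 2)(q + 4) vanishes at q ∈ {-4, -2, 3}.
Local minima of A (where A''>0): A(2)=-8. Local minima of B: B(-4)=64, B(3)=-279.
So the global minimum of C is A(2) + B(3) − 3 = -8 − 279 − 3 = -290, attained at (2, 3).

-290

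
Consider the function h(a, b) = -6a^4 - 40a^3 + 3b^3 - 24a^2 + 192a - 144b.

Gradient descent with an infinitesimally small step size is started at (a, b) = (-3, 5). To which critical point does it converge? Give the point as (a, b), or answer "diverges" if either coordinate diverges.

h is separable, so gradient descent decouples: a follows -∂h/∂a, b follows -∂h/∂b.
∂h/∂a = -24(a - 1)(a + 2)(a + 4); at a=-3 this is -96, so a increases.
∂h/∂b = 9(b - 4)(b + 4); at b=5 this is 81, so b decreases.
a converges to its nearest critical value -2 (a local min of the a-part); b converges to 4. The iterate converges to (-2, 4).

(-2, 4)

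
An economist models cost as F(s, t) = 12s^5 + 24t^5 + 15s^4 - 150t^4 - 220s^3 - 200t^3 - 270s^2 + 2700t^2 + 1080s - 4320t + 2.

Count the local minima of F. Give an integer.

4

F separates as a function of s plus a function of t, so ∇F=0 decouples.
∂F/∂s = 60(s - 3)(s - 1)(s + 2)(s + 3) = 0 at s ∈ {-3, -2, 1, 3}; ∂F/∂t = 120(t - 4)(t - 3)(t - 1)(t + 3) = 0 at t ∈ {-3, 1, 3, 4}.
The Hessian is diagonal: diag(F_ss, F_tt). Second derivatives: F_ss(-3)=-1440, F_ss(-2)=900, F_ss(1)=-1440, F_ss(3)=3600; F_tt(-3)=-20160, F_tt(1)=2880, F_tt(3)=-1440, F_tt(4)=2520.
Local minima occur where both diagonal entries positive: (-2, 1), (-2, 4), (3, 1), (3, 4). Count: 4.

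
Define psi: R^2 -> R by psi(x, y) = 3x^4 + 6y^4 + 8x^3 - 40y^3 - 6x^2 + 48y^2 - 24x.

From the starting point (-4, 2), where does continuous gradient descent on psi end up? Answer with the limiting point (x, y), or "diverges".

psi is separable, so gradient descent decouples: x follows -∂psi/∂x, y follows -∂psi/∂y.
∂psi/∂x = 12(x - 1)(x + 1)(x + 2); at x=-4 this is -360, so x increases.
∂psi/∂y = 24y(y - 4)(y - 1); at y=2 this is -96, so y increases.
x converges to its nearest critical value -2 (a local min of the x-part); y converges to 4. The iterate converges to (-2, 4).

(-2, 4)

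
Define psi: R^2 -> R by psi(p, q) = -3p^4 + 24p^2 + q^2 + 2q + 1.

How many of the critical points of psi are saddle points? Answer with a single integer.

2

psi separates as a function of p plus a function of q, so ∇psi=0 decouples.
∂psi/∂p = -12p(p - 2)(p + 2) = 0 at p ∈ {-2, 0, 2}; ∂psi/∂q = 2(q + 1) = 0 at q ∈ {-1}.
The Hessian is diagonal: diag(psi_pp, psi_qq). Second derivatives: psi_pp(-2)=-96, psi_pp(0)=48, psi_pp(2)=-96; psi_qq(-1)=2.
Saddle points occur where the two diagonal entries have opposite signs: (-2, -1), (2, -1). Count: 2.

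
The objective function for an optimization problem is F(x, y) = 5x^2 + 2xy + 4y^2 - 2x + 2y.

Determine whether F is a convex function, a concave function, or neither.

F is quadratic, so its Hessian is the constant matrix H = [[10, 2], [2, 8]].
det(H) = 76, tr(H) = 18.
det(H) > 0 and tr(H) > 0, so H is positive definite everywhere: convex.

convex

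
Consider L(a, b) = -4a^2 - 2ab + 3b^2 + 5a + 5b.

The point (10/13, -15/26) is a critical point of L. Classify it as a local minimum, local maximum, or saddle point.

saddle point

The Hessian of L is constant: H = [[-8, -2], [-2, 6]].
det(H) = (-8)·6 − (-2)² = -52.
Since det(H) < 0, H is indefinite and the critical point is a saddle point.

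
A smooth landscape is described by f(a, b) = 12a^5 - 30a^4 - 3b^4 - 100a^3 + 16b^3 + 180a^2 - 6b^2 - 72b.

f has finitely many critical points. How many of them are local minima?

2

f separates as a function of a plus a function of b, so ∇f=0 decouples.
∂f/∂a = 60a(a - 3)(a - 1)(a + 2) = 0 at a ∈ {-2, 0, 1, 3}; ∂f/∂b = -12(b - 3)(b - 2)(b + 1) = 0 at b ∈ {-1, 2, 3}.
The Hessian is diagonal: diag(f_aa, f_bb). Second derivatives: f_aa(-2)=-1800, f_aa(0)=360, f_aa(1)=-360, f_aa(3)=1800; f_bb(-1)=-144, f_bb(2)=36, f_bb(3)=-48.
Local minima occur where both diagonal entries positive: (0, 2), (3, 2). Count: 2.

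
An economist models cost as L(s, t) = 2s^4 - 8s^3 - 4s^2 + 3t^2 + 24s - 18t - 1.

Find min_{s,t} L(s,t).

L(s,t) separates as P(s) + Q(t) − 1, so its minimum is min P + min Q − 1.
P'(s) = 8(s - 3)(s - 1)(s + 1) vanishes at s ∈ {-1, 1, 3}; Q'(t) = 6(t - 3) vanishes at t ∈ {3}.
Local minima of P (where P''>0): P(-1)=-18, P(3)=-18. Local minima of Q: Q(3)=-27.
So the global minimum of L is P(-1) + Q(3) − 1 = -18 − 27 − 1 = -46, attained at (-1, 3).

-46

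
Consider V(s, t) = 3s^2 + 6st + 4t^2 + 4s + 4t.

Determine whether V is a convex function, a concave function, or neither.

convex

V is quadratic, so its Hessian is the constant matrix H = [[6, 6], [6, 8]].
det(H) = 12, tr(H) = 14.
det(H) > 0 and tr(H) > 0, so H is positive definite everywhere: convex.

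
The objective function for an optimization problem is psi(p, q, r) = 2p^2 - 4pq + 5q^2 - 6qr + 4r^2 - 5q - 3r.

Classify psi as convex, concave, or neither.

psi is quadratic, so its Hessian is the constant matrix H = [[4, -4, 0], [-4, 10, -6], [0, -6, 8]].
Leading principal minors: 4, 24, 48.
All positive ⇒ H ≻ 0 ⇒ convex.

convex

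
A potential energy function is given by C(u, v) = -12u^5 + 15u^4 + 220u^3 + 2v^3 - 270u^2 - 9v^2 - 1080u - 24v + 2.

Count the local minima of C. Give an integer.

C separates as a function of u plus a function of v, so ∇C=0 decouples.
∂C/∂u = -60(u - 3)(u - 2)(u + 1)(u + 3) = 0 at u ∈ {-3, -1, 2, 3}; ∂C/∂v = 6(v - 4)(v + 1) = 0 at v ∈ {-1, 4}.
The Hessian is diagonal: diag(C_uu, C_vv). Second derivatives: C_uu(-3)=3600, C_uu(-1)=-1440, C_uu(2)=900, C_uu(3)=-1440; C_vv(-1)=-30, C_vv(4)=30.
Local minima occur where both diagonal entries positive: (-3, 4), (2, 4). Count: 2.

2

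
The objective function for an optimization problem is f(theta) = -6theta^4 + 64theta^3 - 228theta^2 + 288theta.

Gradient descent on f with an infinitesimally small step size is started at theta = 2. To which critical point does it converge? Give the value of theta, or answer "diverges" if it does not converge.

3

f'(theta) = -24(theta - 4)(theta - 3)(theta - 1), so f'(2) = -48.
Gradient descent moves in the -f' direction, i.e. theta is increasing.
The nearest critical point in that direction is theta = 3, where f'' = 48 > 0 (a local minimum). The iterate converges there.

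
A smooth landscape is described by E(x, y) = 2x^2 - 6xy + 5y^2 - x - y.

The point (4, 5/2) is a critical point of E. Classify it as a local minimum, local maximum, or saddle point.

local minimum

The Hessian of E is constant: H = [[4, -6], [-6, 10]].
det(H) = 4·10 − (-6)² = 4.
det(H) > 0 and tr(H) = 14 > 0, so H is positive definite and the point is a local minimum.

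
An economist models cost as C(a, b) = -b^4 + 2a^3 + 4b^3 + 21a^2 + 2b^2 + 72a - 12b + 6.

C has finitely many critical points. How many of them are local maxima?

2

C separates as a function of a plus a function of b, so ∇C=0 decouples.
∂C/∂a = 6(a + 3)(a + 4) = 0 at a ∈ {-4, -3}; ∂C/∂b = -4(b - 3)(b - 1)(b + 1) = 0 at b ∈ {-1, 1, 3}.
The Hessian is diagonal: diag(C_aa, C_bb). Second derivatives: C_aa(-4)=-6, C_aa(-3)=6; C_bb(-1)=-32, C_bb(1)=16, C_bb(3)=-32.
Local maxima occur where both diagonal entries negative: (-4, -1), (-4, 3). Count: 2.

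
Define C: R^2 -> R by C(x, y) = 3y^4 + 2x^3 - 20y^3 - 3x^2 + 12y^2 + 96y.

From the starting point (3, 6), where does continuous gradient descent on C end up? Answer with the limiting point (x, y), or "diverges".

(1, 4)

C is separable, so gradient descent decouples: x follows -∂C/∂x, y follows -∂C/∂y.
∂C/∂x = 6x(x - 1); at x=3 this is 36, so x decreases.
∂C/∂y = 12(y - 4)(y - 2)(y + 1); at y=6 this is 672, so y decreases.
x converges to its nearest critical value 1 (a local min of the x-part); y converges to 4. The iterate converges to (1, 4).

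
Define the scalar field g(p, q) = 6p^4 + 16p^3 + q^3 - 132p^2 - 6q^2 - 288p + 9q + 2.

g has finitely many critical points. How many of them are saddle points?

g separates as a function of p plus a function of q, so ∇g=0 decouples.
∂g/∂p = 24(p - 3)(p + 1)(p + 4) = 0 at p ∈ {-4, -1, 3}; ∂g/∂q = 3(q - 3)(q - 1) = 0 at q ∈ {1, 3}.
The Hessian is diagonal: diag(g_pp, g_qq). Second derivatives: g_pp(-4)=504, g_pp(-1)=-288, g_pp(3)=672; g_qq(1)=-6, g_qq(3)=6.
Saddle points occur where the two diagonal entries have opposite signs: (-4, 1), (-1, 3), (3, 1). Count: 3.

3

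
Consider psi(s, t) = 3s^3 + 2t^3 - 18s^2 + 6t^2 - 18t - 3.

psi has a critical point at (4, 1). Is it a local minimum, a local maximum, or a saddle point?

local minimum

The mixed partial ∂²psi/∂s∂t is 0, so the Hessian at any point is diag(psi_ss, psi_tt) = diag(18(s - 2), 12(t + 1)).
At (4, 1): H = diag(36, 24).
Both eigenvalues are positive, so H is positive definite: a local minimum.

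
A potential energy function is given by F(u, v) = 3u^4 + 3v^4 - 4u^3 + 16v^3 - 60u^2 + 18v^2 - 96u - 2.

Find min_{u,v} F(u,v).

F(u,v) separates as P(u) + Q(v) − 2, so its minimum is min P + min Q − 2.
P'(u) = 12(u - 4)(u + 1)(u + 2) vanishes at u ∈ {-2, -1, 4}; Q'(v) = 12v(v + 1)(v + 3) vanishes at v ∈ {-3, -1, 0}.
Local minima of P (where P''>0): P(-2)=32, P(4)=-832. Local minima of Q: Q(-3)=-27, Q(0)=0.
So the global minimum of F is P(4) + Q(-3) − 2 = -832 − 27 − 2 = -861, attained at (4, -3).

-861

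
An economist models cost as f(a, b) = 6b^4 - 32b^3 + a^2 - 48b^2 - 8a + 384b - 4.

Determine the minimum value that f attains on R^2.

-628

f(a,b) separates as P(a) + Q(b) − 4, so its minimum is min P + min Q − 4.
P'(a) = 2a - 8 vanishes at a ∈ {4}; Q'(b) = 24(b - 4)(b - 2)(b + 2) vanishes at b ∈ {-2, 2, 4}.
Local minima of P (where P''>0): P(4)=-16. Local minima of Q: Q(-2)=-608, Q(4)=256.
So the global minimum of f is P(4) + Q(-2) − 4 = -16 − 608 − 4 = -628, attained at (4, -2).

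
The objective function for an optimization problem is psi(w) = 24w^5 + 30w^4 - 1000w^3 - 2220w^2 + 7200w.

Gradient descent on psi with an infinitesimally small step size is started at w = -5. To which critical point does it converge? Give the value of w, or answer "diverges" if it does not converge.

diverges

psi'(w) = 120(w - 5)(w - 1)(w + 3)(w + 4), so psi'(-5) = 14400.
Gradient descent moves in the -psi' direction, i.e. w is decreasing.
There is no critical point below w=-5, and psi' keeps the same sign, so the iterate runs off to −∞.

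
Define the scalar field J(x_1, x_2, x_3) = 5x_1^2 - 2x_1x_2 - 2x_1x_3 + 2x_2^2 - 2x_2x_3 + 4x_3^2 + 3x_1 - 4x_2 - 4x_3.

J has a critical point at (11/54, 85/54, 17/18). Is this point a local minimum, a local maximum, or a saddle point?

The Hessian is constant: H = [[10, -2, -2], [-2, 4, -2], [-2, -2, 8]].
Leading principal minors: Δ₁ = 10, Δ₂ = 36, Δ₃ = 216.
All leading minors are positive, so H is positive definite: a local minimum.

local minimum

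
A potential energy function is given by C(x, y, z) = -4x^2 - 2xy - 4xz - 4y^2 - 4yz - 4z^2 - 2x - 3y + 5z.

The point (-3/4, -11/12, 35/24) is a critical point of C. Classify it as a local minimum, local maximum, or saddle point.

local maximum

The Hessian is constant: H = [[-8, -2, -4], [-2, -8, -4], [-4, -4, -8]].
Leading principal minors: Δ₁ = -8, Δ₂ = 60, Δ₃ = -288.
The minors alternate sign starting negative (−, +, −), so H is negative definite: a local maximum.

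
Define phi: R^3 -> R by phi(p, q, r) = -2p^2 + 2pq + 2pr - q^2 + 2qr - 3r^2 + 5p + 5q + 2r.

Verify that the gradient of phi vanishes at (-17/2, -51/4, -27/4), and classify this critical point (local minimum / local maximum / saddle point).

∇phi = (-4p + 2q + 2r + 5, 2p - 2q + 2r + 5, 2p + 2q - 6r + 2); substituting (-17/2, -51/4, -27/4) gives ∇phi = (0, 0, 0), so (-17/2, -51/4, -27/4) is indeed a critical point.
The Hessian is constant: H = [[-4, 2, 2], [2, -2, 2], [2, 2, -6]].
Leading principal minors: Δ₁ = -4, Δ₂ = 4, Δ₃ = 16.
The minors fit neither the all-positive nor the alternating-sign pattern, so H is indefinite: a saddle point.

saddle point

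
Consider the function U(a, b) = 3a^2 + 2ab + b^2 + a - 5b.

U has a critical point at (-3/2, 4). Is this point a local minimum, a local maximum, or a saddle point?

The Hessian of U is constant: H = [[6, 2], [2, 2]].
det(H) = 6·2 − 2² = 8.
det(H) > 0 and tr(H) = 8 > 0, so H is positive definite and the point is a local minimum.

local minimum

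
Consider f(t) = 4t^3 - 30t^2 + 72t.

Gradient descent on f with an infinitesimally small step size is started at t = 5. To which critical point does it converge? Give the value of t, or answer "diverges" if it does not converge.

3

f'(t) = 12(t - 3)(t - 2), so f'(5) = 72.
Gradient descent moves in the -f' direction, i.e. t is decreasing.
The nearest critical point in that direction is t = 3, where f'' = 12 > 0 (a local minimum). The iterate converges there.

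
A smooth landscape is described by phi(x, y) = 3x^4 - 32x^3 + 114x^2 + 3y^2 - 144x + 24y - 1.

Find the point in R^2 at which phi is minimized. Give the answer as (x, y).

phi(x,y) separates as P(x) + Q(y) − 1, so its minimum is min P + min Q − 1.
P'(x) = 12(x - 4)(x - 3)(x - 1) vanishes at x ∈ {1, 3, 4}; Q'(y) = 6y + 24 vanishes at y ∈ {-4}.
Local minima of P (where P''>0): P(1)=-59, P(4)=-32. Local minima of Q: Q(-4)=-48.
So the global minimum of phi is P(1) + Q(-4) − 1 = -59 − 48 − 1 = -108, attained at (1, -4).

(1, -4)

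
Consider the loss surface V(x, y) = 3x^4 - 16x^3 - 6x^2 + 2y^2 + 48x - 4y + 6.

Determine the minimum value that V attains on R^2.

-156

V(x,y) separates as P(x) + Q(y) + 6, so its minimum is min P + min Q + 6.
P'(x) = 12(x - 4)(x - 1)(x + 1) vanishes at x ∈ {-1, 1, 4}; Q'(y) = 4y - 4 vanishes at y ∈ {1}.
Local minima of P (where P''>0): P(-1)=-35, P(4)=-160. Local minima of Q: Q(1)=-2.
So the global minimum of V is P(4) + Q(1) + 6 = -160 − 2 + 6 = -156, attained at (4, 1).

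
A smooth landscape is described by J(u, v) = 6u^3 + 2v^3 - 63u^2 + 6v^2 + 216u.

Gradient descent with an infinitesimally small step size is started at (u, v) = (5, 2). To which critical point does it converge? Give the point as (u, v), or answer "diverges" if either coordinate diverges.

(4, 0)

J is separable, so gradient descent decouples: u follows -∂J/∂u, v follows -∂J/∂v.
∂J/∂u = 18(u - 4)(u - 3); at u=5 this is 36, so u decreases.
∂J/∂v = 6v(v + 2); at v=2 this is 48, so v decreases.
u converges to its nearest critical value 4 (a local min of the u-part); v converges to 0. The iterate converges to (4, 0).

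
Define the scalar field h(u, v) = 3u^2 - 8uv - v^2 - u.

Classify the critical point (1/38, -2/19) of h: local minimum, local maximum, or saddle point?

The Hessian of h is constant: H = [[6, -8], [-8, -2]].
det(H) = 6·(-2) − (-8)² = -76.
Since det(H) < 0, H is indefinite and the critical point is a saddle point.

saddle point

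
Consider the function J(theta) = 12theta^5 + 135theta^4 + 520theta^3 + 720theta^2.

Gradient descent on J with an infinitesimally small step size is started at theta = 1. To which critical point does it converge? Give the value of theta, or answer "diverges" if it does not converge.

J'(theta) = 60theta(theta + 2)(theta + 3)(theta + 4), so J'(1) = 3600.
Gradient descent moves in the -J' direction, i.e. theta is decreasing.
The nearest critical point in that direction is theta = 0, where J'' = 1440 > 0 (a local minimum). The iterate converges there.

0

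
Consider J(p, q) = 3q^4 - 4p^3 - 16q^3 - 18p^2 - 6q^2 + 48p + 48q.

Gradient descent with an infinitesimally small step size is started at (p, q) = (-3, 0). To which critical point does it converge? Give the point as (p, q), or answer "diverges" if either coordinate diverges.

(-4, -1)

J is separable, so gradient descent decouples: p follows -∂J/∂p, q follows -∂J/∂q.
∂J/∂p = -12(p - 1)(p + 4); at p=-3 this is 48, so p decreases.
∂J/∂q = 12(q - 4)(q - 1)(q + 1); at q=0 this is 48, so q decreases.
p converges to its nearest critical value -4 (a local min of the p-part); q converges to -1. The iterate converges to (-4, -1).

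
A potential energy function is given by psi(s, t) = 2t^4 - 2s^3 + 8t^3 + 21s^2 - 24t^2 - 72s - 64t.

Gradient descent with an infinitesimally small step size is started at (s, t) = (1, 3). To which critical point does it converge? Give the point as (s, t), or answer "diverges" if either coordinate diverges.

psi is separable, so gradient descent decouples: s follows -∂psi/∂s, t follows -∂psi/∂t.
∂psi/∂s = -6(s - 4)(s - 3); at s=1 this is -36, so s increases.
∂psi/∂t = 8(t - 2)(t + 1)(t + 4); at t=3 this is 224, so t decreases.
s converges to its nearest critical value 3 (a local min of the s-part); t converges to 2. The iterate converges to (3, 2).

(3, 2)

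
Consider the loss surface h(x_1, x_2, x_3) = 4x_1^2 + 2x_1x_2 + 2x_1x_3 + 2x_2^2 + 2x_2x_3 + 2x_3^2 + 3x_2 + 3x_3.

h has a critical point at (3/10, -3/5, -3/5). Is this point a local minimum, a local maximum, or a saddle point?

local minimum

The Hessian is constant: H = [[8, 2, 2], [2, 4, 2], [2, 2, 4]].
Leading principal minors: Δ₁ = 8, Δ₂ = 28, Δ₃ = 80.
All leading minors are positive, so H is positive definite: a local minimum.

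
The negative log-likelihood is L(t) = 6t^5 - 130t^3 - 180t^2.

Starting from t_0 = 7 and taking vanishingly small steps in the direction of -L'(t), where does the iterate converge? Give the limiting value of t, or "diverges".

4

L'(t) = 30t(t - 4)(t + 1)(t + 3), so L'(7) = 50400.
Gradient descent moves in the -L' direction, i.e. t is decreasing.
The nearest critical point in that direction is t = 4, where L'' = 4200 > 0 (a local minimum). The iterate converges there.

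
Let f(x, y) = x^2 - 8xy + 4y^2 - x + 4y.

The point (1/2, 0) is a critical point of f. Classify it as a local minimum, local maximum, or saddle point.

The Hessian of f is constant: H = [[2, -8], [-8, 8]].
det(H) = 2·8 − (-8)² = -48.
Since det(H) < 0, H is indefinite and the critical point is a saddle point.

saddle point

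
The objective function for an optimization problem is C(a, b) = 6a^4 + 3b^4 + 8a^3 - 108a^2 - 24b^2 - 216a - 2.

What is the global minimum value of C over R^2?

C(a,b) separates as P(a) + Q(b) − 2, so its minimum is min P + min Q − 2.
P'(a) = 24(a - 3)(a + 1)(a + 3) vanishes at a ∈ {-3, -1, 3}; Q'(b) = 12b(b - 2)(b + 2) vanishes at b ∈ {-2, 0, 2}.
Local minima of P (where P''>0): P(-3)=-54, P(3)=-918. Local minima of Q: Q(-2)=-48, Q(2)=-48.
So the global minimum of C is P(3) + Q(-2) − 2 = -918 − 48 − 2 = -968, attained at (3, -2).

-968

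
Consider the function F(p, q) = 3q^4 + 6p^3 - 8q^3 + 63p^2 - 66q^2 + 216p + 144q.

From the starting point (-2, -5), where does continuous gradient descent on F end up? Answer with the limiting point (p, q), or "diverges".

(-3, -3)

F is separable, so gradient descent decouples: p follows -∂F/∂p, q follows -∂F/∂q.
∂F/∂p = 18(p + 3)(p + 4); at p=-2 this is 36, so p decreases.
∂F/∂q = 12(q - 4)(q - 1)(q + 3); at q=-5 this is -1296, so q increases.
p converges to its nearest critical value -3 (a local min of the p-part); q converges to -3. The iterate converges to (-3, -3).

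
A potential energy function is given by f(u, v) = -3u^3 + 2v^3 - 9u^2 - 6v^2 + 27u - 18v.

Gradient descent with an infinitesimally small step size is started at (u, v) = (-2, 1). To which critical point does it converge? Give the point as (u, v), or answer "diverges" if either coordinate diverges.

f is separable, so gradient descent decouples: u follows -∂f/∂u, v follows -∂f/∂v.
∂f/∂u = -9(u - 1)(u + 3); at u=-2 this is 27, so u decreases.
∂f/∂v = 6(v - 3)(v + 1); at v=1 this is -24, so v increases.
u converges to its nearest critical value -3 (a local min of the u-part); v converges to 3. The iterate converges to (-3, 3).

(-3, 3)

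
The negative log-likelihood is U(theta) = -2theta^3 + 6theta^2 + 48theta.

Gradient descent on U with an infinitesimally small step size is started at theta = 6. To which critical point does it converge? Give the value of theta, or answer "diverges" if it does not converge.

U'(theta) = -6(theta - 4)(theta + 2), so U'(6) = -96.
Gradient descent moves in the -U' direction, i.e. theta is increasing.
There is no critical point above theta=6, and U' keeps the same sign, so the iterate runs off to +∞.

diverges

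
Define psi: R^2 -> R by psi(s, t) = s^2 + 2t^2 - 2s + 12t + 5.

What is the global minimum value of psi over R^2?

-14

psi(s,t) separates as P(s) + Q(t) + 5, so its minimum is min P + min Q + 5.
P'(s) = 2s - 2 vanishes at s ∈ {1}; Q'(t) = 4(t + 3) vanishes at t ∈ {-3}.
Local minima of P (where P''>0): P(1)=-1. Local minima of Q: Q(-3)=-18.
So the global minimum of psi is P(1) + Q(-3) + 5 = -1 − 18 + 5 = -14, attained at (1, -3).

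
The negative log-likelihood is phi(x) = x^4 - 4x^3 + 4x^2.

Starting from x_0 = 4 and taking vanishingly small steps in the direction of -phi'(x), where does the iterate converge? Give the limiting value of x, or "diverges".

phi'(x) = 4x(x - 2)(x - 1), so phi'(4) = 96.
Gradient descent moves in the -phi' direction, i.e. x is decreasing.
The nearest critical point in that direction is x = 2, where phi'' = 8 > 0 (a local minimum). The iterate converges there.

2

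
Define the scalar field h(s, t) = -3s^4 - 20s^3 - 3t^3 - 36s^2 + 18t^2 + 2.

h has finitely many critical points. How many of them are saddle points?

h separates as a function of s plus a function of t, so ∇h=0 decouples.
∂h/∂s = -12s(s + 2)(s + 3) = 0 at s ∈ {-3, -2, 0}; ∂h/∂t = -9t(t - 4) = 0 at t ∈ {0, 4}.
The Hessian is diagonal: diag(h_ss, h_tt). Second derivatives: h_ss(-3)=-36, h_ss(-2)=24, h_ss(0)=-72; h_tt(0)=36, h_tt(4)=-36.
Saddle points occur where the two diagonal entries have opposite signs: (-3, 0), (-2, 4), (0, 0). Count: 3.

3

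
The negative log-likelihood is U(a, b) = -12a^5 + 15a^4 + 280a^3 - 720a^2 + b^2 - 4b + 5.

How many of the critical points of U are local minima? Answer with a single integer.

U separates as a function of a plus a function of b, so ∇U=0 decouples.
∂U/∂a = -60a(a - 3)(a - 2)(a + 4) = 0 at a ∈ {-4, 0, 2, 3}; ∂U/∂b = 2(b - 2) = 0 at b ∈ {2}.
The Hessian is diagonal: diag(U_aa, U_bb). Second derivatives: U_aa(-4)=10080, U_aa(0)=-1440, U_aa(2)=720, U_aa(3)=-1260; U_bb(2)=2.
Local minima occur where both diagonal entries positive: (-4, 2), (2, 2). Count: 2.

2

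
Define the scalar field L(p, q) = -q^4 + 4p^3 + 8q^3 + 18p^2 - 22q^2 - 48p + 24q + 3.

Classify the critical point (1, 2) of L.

local minimum

The mixed partial ∂²L/∂p∂q is 0, so the Hessian at any point is diag(L_pp, L_qq) = diag(12(2p + 3), 4(-3q^2 + 12q - 11)).
At (1, 2): H = diag(60, 4).
Both eigenvalues are positive, so H is positive definite: a local minimum.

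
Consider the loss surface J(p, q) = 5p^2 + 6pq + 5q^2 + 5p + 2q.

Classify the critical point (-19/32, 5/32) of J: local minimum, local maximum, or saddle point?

local minimum

The Hessian of J is constant: H = [[10, 6], [6, 10]].
det(H) = 10·10 − 6² = 64.
det(H) > 0 and tr(H) = 20 > 0, so H is positive definite and the point is a local minimum.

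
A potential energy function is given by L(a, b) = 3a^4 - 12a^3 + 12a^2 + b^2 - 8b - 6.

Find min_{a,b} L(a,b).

-22

L(a,b) separates as P(a) + Q(b) − 6, so its minimum is min P + min Q − 6.
P'(a) = 12a(a - 2)(a - 1) vanishes at a ∈ {0, 1, 2}; Q'(b) = 2b - 8 vanishes at b ∈ {4}.
Local minima of P (where P''>0): P(0)=0, P(2)=0. Local minima of Q: Q(4)=-16.
So the global minimum of L is P(0) + Q(4) − 6 = 0 − 16 − 6 = -22, attained at (0, 4).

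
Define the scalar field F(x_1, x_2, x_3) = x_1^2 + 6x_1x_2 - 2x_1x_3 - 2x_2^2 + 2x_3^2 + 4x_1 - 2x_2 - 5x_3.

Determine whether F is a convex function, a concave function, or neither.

neither

F is quadratic, so its Hessian is the constant matrix H = [[2, 6, -2], [6, -4, 0], [-2, 0, 4]].
Leading principal minors: 2, -44, -160.
Neither pattern holds ⇒ H is indefinite ⇒ neither convex nor concave.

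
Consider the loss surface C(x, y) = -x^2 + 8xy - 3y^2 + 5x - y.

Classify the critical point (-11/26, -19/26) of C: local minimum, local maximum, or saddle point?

saddle point

The Hessian of C is constant: H = [[-2, 8], [8, -6]].
det(H) = (-2)·(-6) − 8² = -52.
Since det(H) < 0, H is indefinite and the critical point is a saddle point.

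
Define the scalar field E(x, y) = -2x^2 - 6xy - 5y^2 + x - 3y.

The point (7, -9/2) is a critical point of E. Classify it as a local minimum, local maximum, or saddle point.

local maximum

The Hessian of E is constant: H = [[-4, -6], [-6, -10]].
det(H) = (-4)·(-10) − (-6)² = 4.
det(H) > 0 and tr(H) = -14 < 0, so H is negative definite and the point is a local maximum.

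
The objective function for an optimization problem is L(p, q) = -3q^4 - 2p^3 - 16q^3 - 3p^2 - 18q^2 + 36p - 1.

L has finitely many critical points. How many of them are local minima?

1

L separates as a function of p plus a function of q, so ∇L=0 decouples.
∂L/∂p = -6(p - 2)(p + 3) = 0 at p ∈ {-3, 2}; ∂L/∂q = -12q(q + 1)(q + 3) = 0 at q ∈ {-3, -1, 0}.
The Hessian is diagonal: diag(L_pp, L_qq). Second derivatives: L_pp(-3)=30, L_pp(2)=-30; L_qq(-3)=-72, L_qq(-1)=24, L_qq(0)=-36.
Local minima occur where both diagonal entries positive: (-3, -1). Count: 1.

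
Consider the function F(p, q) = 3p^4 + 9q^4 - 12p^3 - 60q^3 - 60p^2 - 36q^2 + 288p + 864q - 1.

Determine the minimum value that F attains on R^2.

F(p,q) separates as A(p) + B(q) − 1, so its minimum is min A + min B − 1.
A'(p) = 12(p - 4)(p - 2)(p + 3) vanishes at p ∈ {-3, 2, 4}; B'(q) = 36(q - 4)(q - 3)(q + 2) vanishes at q ∈ {-2, 3, 4}.
Local minima of A (where A''>0): A(-3)=-837, A(4)=192. Local minima of B: B(-2)=-1248, B(4)=1344.
So the global minimum of F is A(-3) + B(-2) − 1 = -837 − 1248 − 1 = -2086, attained at (-3, -2).

-2086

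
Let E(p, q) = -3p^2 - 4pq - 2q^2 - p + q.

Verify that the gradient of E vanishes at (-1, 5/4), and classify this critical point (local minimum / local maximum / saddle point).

local maximum

∇E = (-6p - 4q - 1, -4p - 4q + 1); substituting (-1, 5/4) gives ∇E = (0, 0), so (-1, 5/4) is indeed a critical point.
The Hessian of E is constant: H = [[-6, -4], [-4, -4]].
det(H) = (-6)·(-4) − (-4)² = 8.
det(H) > 0 and tr(H) = -10 < 0, so H is negative definite and the point is a local maximum.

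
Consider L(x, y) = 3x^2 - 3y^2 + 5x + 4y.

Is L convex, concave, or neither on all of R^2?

neither

L is quadratic, so its Hessian is the constant matrix H = [[6, 0], [0, -6]].
det(H) = -36, tr(H) = 0.
det(H) < 0, so H is indefinite: neither convex nor concave.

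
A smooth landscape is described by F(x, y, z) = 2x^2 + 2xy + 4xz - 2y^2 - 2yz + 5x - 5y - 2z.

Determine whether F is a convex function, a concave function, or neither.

F is quadratic, so its Hessian is the constant matrix H = [[4, 2, 4], [2, -4, -2], [4, -2, 0]].
Leading principal minors: 4, -20, 16.
Neither pattern holds ⇒ H is indefinite ⇒ neither convex nor concave.

neither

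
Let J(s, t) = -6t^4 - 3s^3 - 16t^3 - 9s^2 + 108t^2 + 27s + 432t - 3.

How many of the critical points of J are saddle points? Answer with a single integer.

3

J separates as a function of s plus a function of t, so ∇J=0 decouples.
∂J/∂s = -9(s - 1)(s + 3) = 0 at s ∈ {-3, 1}; ∂J/∂t = -24(t - 3)(t + 2)(t + 3) = 0 at t ∈ {-3, -2, 3}.
The Hessian is diagonal: diag(J_ss, J_tt). Second derivatives: J_ss(-3)=36, J_ss(1)=-36; J_tt(-3)=-144, J_tt(-2)=120, J_tt(3)=-720.
Saddle points occur where the two diagonal entries have opposite signs: (-3, -3), (-3, 3), (1, -2). Count: 3.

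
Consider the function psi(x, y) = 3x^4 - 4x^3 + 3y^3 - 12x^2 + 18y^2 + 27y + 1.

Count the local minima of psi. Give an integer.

psi separates as a function of x plus a function of y, so ∇psi=0 decouples.
∂psi/∂x = 12x(x - 2)(x + 1) = 0 at x ∈ {-1, 0, 2}; ∂psi/∂y = 9(y + 1)(y + 3) = 0 at y ∈ {-3, -1}.
The Hessian is diagonal: diag(psi_xx, psi_yy). Second derivatives: psi_xx(-1)=36, psi_xx(0)=-24, psi_xx(2)=72; psi_yy(-3)=-18, psi_yy(-1)=18.
Local minima occur where both diagonal entries positive: (-1, -1), (2, -1). Count: 2.

2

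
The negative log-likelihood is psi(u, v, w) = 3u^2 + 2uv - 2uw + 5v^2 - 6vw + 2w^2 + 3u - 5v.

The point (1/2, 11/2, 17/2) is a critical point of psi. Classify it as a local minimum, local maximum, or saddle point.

local minimum

The Hessian is constant: H = [[6, 2, -2], [2, 10, -6], [-2, -6, 4]].
Leading principal minors: Δ₁ = 6, Δ₂ = 56, Δ₃ = 16.
All leading minors are positive, so H is positive definite: a local minimum.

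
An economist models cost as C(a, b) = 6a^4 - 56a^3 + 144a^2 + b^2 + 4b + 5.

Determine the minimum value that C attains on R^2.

1

C(a,b) separates as P(a) + Q(b) + 5, so its minimum is min P + min Q + 5.
P'(a) = 24a(a - 4)(a - 3) vanishes at a ∈ {0, 3, 4}; Q'(b) = 2b + 4 vanishes at b ∈ {-2}.
Local minima of P (where P''>0): P(0)=0, P(4)=256. Local minima of Q: Q(-2)=-4.
So the global minimum of C is P(0) + Q(-2) + 5 = 0 − 4 + 5 = 1, attained at (0, -2).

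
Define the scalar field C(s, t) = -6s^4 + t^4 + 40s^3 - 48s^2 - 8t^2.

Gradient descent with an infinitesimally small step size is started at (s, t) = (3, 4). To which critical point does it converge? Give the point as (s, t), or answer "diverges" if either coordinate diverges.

C is separable, so gradient descent decouples: s follows -∂C/∂s, t follows -∂C/∂t.
∂C/∂s = -24s(s - 4)(s - 1); at s=3 this is 144, so s decreases.
∂C/∂t = 4t(t - 2)(t + 2); at t=4 this is 192, so t decreases.
s converges to its nearest critical value 1 (a local min of the s-part); t converges to 2. The iterate converges to (1, 2).

(1, 2)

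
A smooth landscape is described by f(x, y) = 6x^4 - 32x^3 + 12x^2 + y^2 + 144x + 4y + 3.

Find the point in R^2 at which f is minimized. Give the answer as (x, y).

(-1, -2)

f(x,y) separates as P(x) + Q(y) + 3, so its minimum is min P + min Q + 3.
P'(x) = 24(x - 3)(x - 2)(x + 1) vanishes at x ∈ {-1, 2, 3}; Q'(y) = 2y + 4 vanishes at y ∈ {-2}.
Local minima of P (where P''>0): P(-1)=-94, P(3)=162. Local minima of Q: Q(-2)=-4.
So the global minimum of f is P(-1) + Q(-2) + 3 = -94 − 4 + 3 = -95, attained at (-1, -2).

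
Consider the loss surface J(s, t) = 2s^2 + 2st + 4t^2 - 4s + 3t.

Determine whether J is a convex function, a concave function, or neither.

convex

J is quadratic, so its Hessian is the constant matrix H = [[4, 2], [2, 8]].
det(H) = 28, tr(H) = 12.
det(H) > 0 and tr(H) > 0, so H is positive definite everywhere: convex.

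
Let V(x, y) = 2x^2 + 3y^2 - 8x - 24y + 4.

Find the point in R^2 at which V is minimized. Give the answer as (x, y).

V(x,y) separates as P(x) + Q(y) + 4, so its minimum is min P + min Q + 4.
P'(x) = 4x - 8 vanishes at x ∈ {2}; Q'(y) = 6y - 24 vanishes at y ∈ {4}.
Local minima of P (where P''>0): P(2)=-8. Local minima of Q: Q(4)=-48.
So the global minimum of V is P(2) + Q(4) + 4 = -8 − 48 + 4 = -52, attained at (2, 4).

(2, 4)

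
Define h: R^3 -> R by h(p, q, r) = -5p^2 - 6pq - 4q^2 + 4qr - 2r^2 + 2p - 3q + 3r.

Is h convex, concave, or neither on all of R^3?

concave

h is quadratic, so its Hessian is the constant matrix H = [[-10, -6, 0], [-6, -8, 4], [0, 4, -4]].
Leading principal minors: -10, 44, -16.
Signs alternate −, +, − ⇒ H ≺ 0 ⇒ concave.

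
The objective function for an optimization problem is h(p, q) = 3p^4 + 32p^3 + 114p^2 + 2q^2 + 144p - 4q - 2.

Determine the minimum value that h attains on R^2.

h(p,q) separates as A(p) + B(q) − 2, so its minimum is min A + min B − 2.
A'(p) = 12(p + 1)(p + 3)(p + 4) vanishes at p ∈ {-4, -3, -1}; B'(q) = 4q - 4 vanishes at q ∈ {1}.
Local minima of A (where A''>0): A(-4)=-32, A(-1)=-59. Local minima of B: B(1)=-2.
So the global minimum of h is A(-1) + B(1) − 2 = -59 − 2 − 2 = -63, attained at (-1, 1).

-63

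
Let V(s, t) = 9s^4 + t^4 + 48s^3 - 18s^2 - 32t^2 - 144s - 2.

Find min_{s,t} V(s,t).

-738

V(s,t) separates as P(s) + Q(t) − 2, so its minimum is min P + min Q − 2.
P'(s) = 36(s - 1)(s + 1)(s + 4) vanishes at s ∈ {-4, -1, 1}; Q'(t) = 4t(t - 4)(t + 4) vanishes at t ∈ {-4, 0, 4}.
Local minima of P (where P''>0): P(-4)=-480, P(1)=-105. Local minima of Q: Q(-4)=-256, Q(4)=-256.
So the global minimum of V is P(-4) + Q(-4) − 2 = -480 − 256 − 2 = -738, attained at (-4, -4).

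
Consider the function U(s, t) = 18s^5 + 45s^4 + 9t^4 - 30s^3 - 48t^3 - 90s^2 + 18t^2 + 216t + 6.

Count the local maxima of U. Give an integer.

U separates as a function of s plus a function of t, so ∇U=0 decouples.
∂U/∂s = 90s(s - 1)(s + 1)(s + 2) = 0 at s ∈ {-2, -1, 0, 1}; ∂U/∂t = 36(t - 3)(t - 2)(t + 1) = 0 at t ∈ {-1, 2, 3}.
The Hessian is diagonal: diag(U_ss, U_tt). Second derivatives: U_ss(-2)=-540, U_ss(-1)=180, U_ss(0)=-180, U_ss(1)=540; U_tt(-1)=432, U_tt(2)=-108, U_tt(3)=144.
Local maxima occur where both diagonal entries negative: (-2, 2), (0, 2). Count: 2.

2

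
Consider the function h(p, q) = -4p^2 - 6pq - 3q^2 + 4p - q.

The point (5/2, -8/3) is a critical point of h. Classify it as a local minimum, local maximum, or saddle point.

The Hessian of h is constant: H = [[-8, -6], [-6, -6]].
det(H) = (-8)·(-6) − (-6)² = 12.
det(H) > 0 and tr(H) = -14 < 0, so H is negative definite and the point is a local maximum.

local maximum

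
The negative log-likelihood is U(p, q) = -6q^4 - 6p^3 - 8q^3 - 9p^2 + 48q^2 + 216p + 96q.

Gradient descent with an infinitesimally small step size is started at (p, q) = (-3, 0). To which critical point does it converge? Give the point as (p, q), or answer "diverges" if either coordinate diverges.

U is separable, so gradient descent decouples: p follows -∂U/∂p, q follows -∂U/∂q.
∂U/∂p = -18(p - 3)(p + 4); at p=-3 this is 108, so p decreases.
∂U/∂q = -24(q - 2)(q + 1)(q + 2); at q=0 this is 96, so q decreases.
p converges to its nearest critical value -4 (a local min of the p-part); q converges to -1. The iterate converges to (-4, -1).

(-4, -1)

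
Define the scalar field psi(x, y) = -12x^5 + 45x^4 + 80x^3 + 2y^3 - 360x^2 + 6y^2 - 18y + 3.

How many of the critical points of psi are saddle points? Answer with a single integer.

4

psi separates as a function of x plus a function of y, so ∇psi=0 decouples.
∂psi/∂x = -60x(x - 3)(x - 2)(x + 2) = 0 at x ∈ {-2, 0, 2, 3}; ∂psi/∂y = 6(y - 1)(y + 3) = 0 at y ∈ {-3, 1}.
The Hessian is diagonal: diag(psi_xx, psi_yy). Second derivatives: psi_xx(-2)=2400, psi_xx(0)=-720, psi_xx(2)=480, psi_xx(3)=-900; psi_yy(-3)=-24, psi_yy(1)=24.
Saddle points occur where the two diagonal entries have opposite signs: (-2, -3), (0, 1), (2, -3), (3, 1). Count: 4.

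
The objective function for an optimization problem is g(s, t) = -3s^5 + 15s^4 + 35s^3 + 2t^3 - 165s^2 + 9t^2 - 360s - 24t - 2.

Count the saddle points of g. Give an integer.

g separates as a function of s plus a function of t, so ∇g=0 decouples.
∂g/∂s = -15(s - 4)(s - 3)(s + 1)(s + 2) = 0 at s ∈ {-2, -1, 3, 4}; ∂g/∂t = 6(t - 1)(t + 4) = 0 at t ∈ {-4, 1}.
The Hessian is diagonal: diag(g_ss, g_tt). Second derivatives: g_ss(-2)=450, g_ss(-1)=-300, g_ss(3)=300, g_ss(4)=-450; g_tt(-4)=-30, g_tt(1)=30.
Saddle points occur where the two diagonal entries have opposite signs: (-2, -4), (-1, 1), (3, -4), (4, 1). Count: 4.

4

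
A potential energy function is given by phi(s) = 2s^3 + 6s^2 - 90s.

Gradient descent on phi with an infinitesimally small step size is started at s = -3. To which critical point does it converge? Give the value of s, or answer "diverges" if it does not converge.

phi'(s) = 6(s - 3)(s + 5), so phi'(-3) = -72.
Gradient descent moves in the -phi' direction, i.e. s is increasing.
The nearest critical point in that direction is s = 3, where phi'' = 48 > 0 (a local minimum). The iterate converges there.

3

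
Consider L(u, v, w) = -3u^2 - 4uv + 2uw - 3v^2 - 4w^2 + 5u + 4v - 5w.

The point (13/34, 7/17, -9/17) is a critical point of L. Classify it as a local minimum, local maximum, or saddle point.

local maximum

The Hessian is constant: H = [[-6, -4, 2], [-4, -6, 0], [2, 0, -8]].
Leading principal minors: Δ₁ = -6, Δ₂ = 20, Δ₃ = -136.
The minors alternate sign starting negative (−, +, −), so H is negative definite: a local maximum.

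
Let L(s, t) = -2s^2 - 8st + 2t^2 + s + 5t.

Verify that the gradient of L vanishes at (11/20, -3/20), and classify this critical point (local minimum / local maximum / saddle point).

∇L = (-4s - 8t + 1, -8s + 4t + 5); substituting (11/20, -3/20) gives ∇L = (0, 0), so (11/20, -3/20) is indeed a critical point.
The Hessian of L is constant: H = [[-4, -8], [-8, 4]].
det(H) = (-4)·4 − (-8)² = -80.
Since det(H) < 0, H is indefinite and the critical point is a saddle point.

saddle point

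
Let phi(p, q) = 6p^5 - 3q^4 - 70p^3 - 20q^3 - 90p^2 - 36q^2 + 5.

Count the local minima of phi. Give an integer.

2

phi separates as a function of p plus a function of q, so ∇phi=0 decouples.
∂phi/∂p = 30p(p - 3)(p + 1)(p + 2) = 0 at p ∈ {-2, -1, 0, 3}; ∂phi/∂q = -12q(q + 2)(q + 3) = 0 at q ∈ {-3, -2, 0}.
The Hessian is diagonal: diag(phi_pp, phi_qq). Second derivatives: phi_pp(-2)=-300, phi_pp(-1)=120, phi_pp(0)=-180, phi_pp(3)=1800; phi_qq(-3)=-36, phi_qq(-2)=24, phi_qq(0)=-72.
Local minima occur where both diagonal entries positive: (-1, -2), (3, -2). Count: 2.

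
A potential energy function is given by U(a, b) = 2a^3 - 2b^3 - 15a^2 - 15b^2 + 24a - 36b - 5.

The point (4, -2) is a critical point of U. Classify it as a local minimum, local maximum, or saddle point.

The mixed partial ∂²U/∂a∂b is 0, so the Hessian at any point is diag(U_aa, U_bb) = diag(6(2a - 5), -6(2b + 5)).
At (4, -2): H = diag(18, -6).
The eigenvalues have opposite signs, so H is indefinite: a saddle point.

saddle point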